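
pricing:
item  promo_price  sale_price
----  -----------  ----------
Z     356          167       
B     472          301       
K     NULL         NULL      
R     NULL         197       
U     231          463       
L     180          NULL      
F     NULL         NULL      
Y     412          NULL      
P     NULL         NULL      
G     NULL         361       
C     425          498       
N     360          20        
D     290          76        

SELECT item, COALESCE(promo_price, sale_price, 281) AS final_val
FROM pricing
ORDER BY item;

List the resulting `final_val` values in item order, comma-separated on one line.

item=B: promo_price=472 → 472
item=C: promo_price=425 → 425
item=D: promo_price=290 → 290
item=F: promo_price=NULL, sale_price=NULL, → literal 281 → 281
item=G: promo_price=NULL, sale_price=361 → 361
item=K: promo_price=NULL, sale_price=NULL, → literal 281 → 281
item=L: promo_price=180 → 180
item=N: promo_price=360 → 360
item=P: promo_price=NULL, sale_price=NULL, → literal 281 → 281
item=R: promo_price=NULL, sale_price=197 → 197
item=U: promo_price=231 → 231
item=Y: promo_price=412 → 412
item=Z: promo_price=356 → 356

472, 425, 290, 281, 361, 281, 180, 360, 281, 197, 231, 412, 356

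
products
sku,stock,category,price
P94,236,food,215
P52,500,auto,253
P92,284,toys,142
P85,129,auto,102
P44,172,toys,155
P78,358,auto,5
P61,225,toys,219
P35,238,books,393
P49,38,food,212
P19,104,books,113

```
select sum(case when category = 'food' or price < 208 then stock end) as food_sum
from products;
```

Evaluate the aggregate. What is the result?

sku=P94: ✓ → 236
sku=P52: ✗
sku=P92: ✓ → 284
sku=P85: ✓ → 129
sku=P44: ✓ → 172
sku=P78: ✓ → 358
sku=P61: ✗
sku=P35: ✗
sku=P49: ✓ → 38
sku=P19: ✓ → 104
food_sum = 236 + 284 + 129 + 172 + 358 + 38 + 104 = 1321

1321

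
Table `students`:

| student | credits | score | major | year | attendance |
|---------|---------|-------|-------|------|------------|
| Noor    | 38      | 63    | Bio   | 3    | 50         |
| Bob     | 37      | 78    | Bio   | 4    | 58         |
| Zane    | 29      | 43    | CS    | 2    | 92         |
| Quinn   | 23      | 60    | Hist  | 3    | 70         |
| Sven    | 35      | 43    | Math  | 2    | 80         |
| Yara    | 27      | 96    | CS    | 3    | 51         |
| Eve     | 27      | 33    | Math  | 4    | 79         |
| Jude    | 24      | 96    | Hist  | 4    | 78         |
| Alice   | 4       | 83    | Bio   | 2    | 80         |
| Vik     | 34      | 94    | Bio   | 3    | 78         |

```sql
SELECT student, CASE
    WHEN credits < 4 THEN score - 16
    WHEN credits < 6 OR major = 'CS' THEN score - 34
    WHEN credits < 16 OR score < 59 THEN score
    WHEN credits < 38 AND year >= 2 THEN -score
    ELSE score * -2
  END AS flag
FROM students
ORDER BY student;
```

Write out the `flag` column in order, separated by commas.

student=Alice: credits < 6 OR major = 'CS' → 49
student=Bob: credits < 38 AND year >= 2 → -78
student=Eve: credits < 16 OR score < 59 → 33
student=Jude: credits < 38 AND year >= 2 → -96
student=Noor: ELSE → -126
student=Quinn: credits < 38 AND year >= 2 → -60
student=Sven: credits < 16 OR score < 59 → 43
student=Vik: credits < 38 AND year >= 2 → -94
student=Yara: credits < 6 OR major = 'CS' → 62
student=Zane: credits < 6 OR major = 'CS' → 9

49, -78, 33, -96, -126, -60, 43, -94, 62, 9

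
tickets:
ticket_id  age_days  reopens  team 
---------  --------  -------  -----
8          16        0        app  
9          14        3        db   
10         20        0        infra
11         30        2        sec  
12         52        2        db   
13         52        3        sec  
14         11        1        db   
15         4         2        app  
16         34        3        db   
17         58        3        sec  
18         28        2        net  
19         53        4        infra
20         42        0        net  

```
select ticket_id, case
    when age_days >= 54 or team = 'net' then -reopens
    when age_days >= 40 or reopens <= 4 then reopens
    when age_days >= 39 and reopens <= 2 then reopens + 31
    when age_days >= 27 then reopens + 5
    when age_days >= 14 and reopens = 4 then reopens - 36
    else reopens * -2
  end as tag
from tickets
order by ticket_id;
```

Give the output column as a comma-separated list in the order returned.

ticket_id=8: age_days >= 40 or reopens <= 4 → 0
ticket_id=9: age_days >= 40 or reopens <= 4 → 3
ticket_id=10: age_days >= 40 or reopens <= 4 → 0
ticket_id=11: age_days >= 40 or reopens <= 4 → 2
ticket_id=12: age_days >= 40 or reopens <= 4 → 2
ticket_id=13: age_days >= 40 or reopens <= 4 → 3
ticket_id=14: age_days >= 40 or reopens <= 4 → 1
ticket_id=15: age_days >= 40 or reopens <= 4 → 2
ticket_id=16: age_days >= 40 or reopens <= 4 → 3
ticket_id=17: age_days >= 54 or team = 'net' → -3
ticket_id=18: age_days >= 54 or team = 'net' → -2
ticket_id=19: age_days >= 40 or reopens <= 4 → 4
ticket_id=20: age_days >= 54 or team = 'net' → 0

0, 3, 0, 2, 2, 3, 1, 2, 3, -3, -2, 4, 0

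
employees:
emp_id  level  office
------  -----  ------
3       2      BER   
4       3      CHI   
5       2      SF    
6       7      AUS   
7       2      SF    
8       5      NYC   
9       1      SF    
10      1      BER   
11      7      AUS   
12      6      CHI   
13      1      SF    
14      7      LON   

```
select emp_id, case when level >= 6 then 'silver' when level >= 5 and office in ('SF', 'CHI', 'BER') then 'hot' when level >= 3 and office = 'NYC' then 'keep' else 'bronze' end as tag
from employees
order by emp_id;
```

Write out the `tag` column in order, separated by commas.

bronze, bronze, bronze, silver, bronze, keep, bronze, bronze, silver, silver, bronze, silver

emp_id=3: ELSE → bronze
emp_id=4: ELSE → bronze
emp_id=5: ELSE → bronze
emp_id=6: level >= 6 → silver
emp_id=7: ELSE → bronze
emp_id=8: level >= 3 and office = 'NYC' → keep
emp_id=9: ELSE → bronze
emp_id=10: ELSE → bronze
emp_id=11: level >= 6 → silver
emp_id=12: level >= 6 → silver
emp_id=13: ELSE → bronze
emp_id=14: level >= 6 → silver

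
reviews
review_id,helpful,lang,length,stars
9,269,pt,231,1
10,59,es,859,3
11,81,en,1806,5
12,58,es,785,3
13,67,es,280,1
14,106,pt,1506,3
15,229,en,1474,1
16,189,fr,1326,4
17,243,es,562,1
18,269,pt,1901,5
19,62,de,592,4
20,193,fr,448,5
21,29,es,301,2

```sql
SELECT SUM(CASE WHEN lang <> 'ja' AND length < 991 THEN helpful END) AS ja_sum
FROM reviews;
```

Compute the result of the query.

review_id=9: ✓ → 269
review_id=10: ✓ → 59
review_id=11: ✗
review_id=12: ✓ → 58
review_id=13: ✓ → 67
review_id=14: ✗
review_id=15: ✗
review_id=16: ✗
review_id=17: ✓ → 243
review_id=18: ✗
review_id=19: ✓ → 62
review_id=20: ✓ → 193
review_id=21: ✓ → 29
ja_sum = 269 + 59 + 58 + 67 + 243 + 62 + 193 + 29 = 980

980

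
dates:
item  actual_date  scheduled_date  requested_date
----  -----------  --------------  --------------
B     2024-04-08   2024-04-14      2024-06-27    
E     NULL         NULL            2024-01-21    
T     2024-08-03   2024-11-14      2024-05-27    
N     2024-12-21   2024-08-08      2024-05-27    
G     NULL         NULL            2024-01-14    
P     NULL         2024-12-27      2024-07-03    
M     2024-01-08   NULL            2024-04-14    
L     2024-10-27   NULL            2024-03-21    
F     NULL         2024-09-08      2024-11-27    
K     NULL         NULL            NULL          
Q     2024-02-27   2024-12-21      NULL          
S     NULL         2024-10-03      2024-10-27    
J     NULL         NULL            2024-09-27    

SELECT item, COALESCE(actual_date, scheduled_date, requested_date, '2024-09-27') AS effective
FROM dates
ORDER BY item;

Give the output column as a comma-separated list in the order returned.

item=B: actual_date=2024-04-08 → 2024-04-08
item=E: actual_date=NULL, scheduled_date=NULL, requested_date=2024-01-21 → 2024-01-21
item=F: actual_date=NULL, scheduled_date=2024-09-08 → 2024-09-08
item=G: actual_date=NULL, scheduled_date=NULL, requested_date=2024-01-14 → 2024-01-14
item=J: actual_date=NULL, scheduled_date=NULL, requested_date=2024-09-27 → 2024-09-27
item=K: actual_date=NULL, scheduled_date=NULL, requested_date=NULL, → literal 2024-09-27 → 2024-09-27
item=L: actual_date=2024-10-27 → 2024-10-27
item=M: actual_date=2024-01-08 → 2024-01-08
item=N: actual_date=2024-12-21 → 2024-12-21
item=P: actual_date=NULL, scheduled_date=2024-12-27 → 2024-12-27
item=Q: actual_date=2024-02-27 → 2024-02-27
item=S: actual_date=NULL, scheduled_date=2024-10-03 → 2024-10-03
item=T: actual_date=2024-08-03 → 2024-08-03

2024-04-08, 2024-01-21, 2024-09-08, 2024-01-14, 2024-09-27, 2024-09-27, 2024-10-27, 2024-01-08, 2024-12-21, 2024-12-27, 2024-02-27, 2024-10-03, 2024-08-03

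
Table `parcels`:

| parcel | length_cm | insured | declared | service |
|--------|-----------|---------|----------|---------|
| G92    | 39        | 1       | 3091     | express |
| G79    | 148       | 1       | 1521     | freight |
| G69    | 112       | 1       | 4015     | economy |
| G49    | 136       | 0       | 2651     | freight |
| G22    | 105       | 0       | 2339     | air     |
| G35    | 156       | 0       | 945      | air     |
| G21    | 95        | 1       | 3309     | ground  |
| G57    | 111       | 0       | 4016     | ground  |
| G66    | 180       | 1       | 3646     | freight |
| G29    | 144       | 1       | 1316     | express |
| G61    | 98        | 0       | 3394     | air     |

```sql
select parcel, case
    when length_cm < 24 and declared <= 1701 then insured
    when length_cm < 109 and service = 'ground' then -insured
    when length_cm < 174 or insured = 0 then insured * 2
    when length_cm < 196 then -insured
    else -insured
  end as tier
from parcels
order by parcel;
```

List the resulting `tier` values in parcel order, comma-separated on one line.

-1, 0, 2, 0, 0, 0, 0, -1, 2, 2, 2

parcel=G21: length_cm < 109 and service = 'ground' → -1
parcel=G22: length_cm < 174 or insured = 0 → 0
parcel=G29: length_cm < 174 or insured = 0 → 2
parcel=G35: length_cm < 174 or insured = 0 → 0
parcel=G49: length_cm < 174 or insured = 0 → 0
parcel=G57: length_cm < 174 or insured = 0 → 0
parcel=G61: length_cm < 174 or insured = 0 → 0
parcel=G66: length_cm < 196 → -1
parcel=G69: length_cm < 174 or insured = 0 → 2
parcel=G79: length_cm < 174 or insured = 0 → 2
parcel=G92: length_cm < 174 or insured = 0 → 2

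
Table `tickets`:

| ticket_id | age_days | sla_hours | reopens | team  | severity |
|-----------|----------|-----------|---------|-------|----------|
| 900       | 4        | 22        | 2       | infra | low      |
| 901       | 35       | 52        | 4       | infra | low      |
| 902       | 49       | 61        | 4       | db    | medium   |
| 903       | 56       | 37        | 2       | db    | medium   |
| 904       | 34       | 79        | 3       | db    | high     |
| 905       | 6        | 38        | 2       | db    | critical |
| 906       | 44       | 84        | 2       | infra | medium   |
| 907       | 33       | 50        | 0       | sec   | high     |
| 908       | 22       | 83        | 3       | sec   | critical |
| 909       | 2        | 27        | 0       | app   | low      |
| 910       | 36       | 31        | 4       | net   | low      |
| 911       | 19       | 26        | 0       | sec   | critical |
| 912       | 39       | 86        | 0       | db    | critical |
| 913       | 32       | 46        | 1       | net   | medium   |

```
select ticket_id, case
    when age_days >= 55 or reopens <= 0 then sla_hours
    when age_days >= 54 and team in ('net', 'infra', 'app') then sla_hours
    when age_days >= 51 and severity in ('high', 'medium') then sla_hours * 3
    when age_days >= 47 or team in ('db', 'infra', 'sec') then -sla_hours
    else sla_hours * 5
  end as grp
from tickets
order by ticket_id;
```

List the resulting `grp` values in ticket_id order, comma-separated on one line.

ticket_id=900: age_days >= 47 or team in ('db', 'infra', 'sec') → -22
ticket_id=901: age_days >= 47 or team in ('db', 'infra', 'sec') → -52
ticket_id=902: age_days >= 47 or team in ('db', 'infra', 'sec') → -61
ticket_id=903: age_days >= 55 or reopens <= 0 → 37
ticket_id=904: age_days >= 47 or team in ('db', 'infra', 'sec') → -79
ticket_id=905: age_days >= 47 or team in ('db', 'infra', 'sec') → -38
ticket_id=906: age_days >= 47 or team in ('db', 'infra', 'sec') → -84
ticket_id=907: age_days >= 55 or reopens <= 0 → 50
ticket_id=908: age_days >= 47 or team in ('db', 'infra', 'sec') → -83
ticket_id=909: age_days >= 55 or reopens <= 0 → 27
ticket_id=910: ELSE → 155
ticket_id=911: age_days >= 55 or reopens <= 0 → 26
ticket_id=912: age_days >= 55 or reopens <= 0 → 86
ticket_id=913: ELSE → 230

-22, -52, -61, 37, -79, -38, -84, 50, -83, 27, 155, 26, 86, 230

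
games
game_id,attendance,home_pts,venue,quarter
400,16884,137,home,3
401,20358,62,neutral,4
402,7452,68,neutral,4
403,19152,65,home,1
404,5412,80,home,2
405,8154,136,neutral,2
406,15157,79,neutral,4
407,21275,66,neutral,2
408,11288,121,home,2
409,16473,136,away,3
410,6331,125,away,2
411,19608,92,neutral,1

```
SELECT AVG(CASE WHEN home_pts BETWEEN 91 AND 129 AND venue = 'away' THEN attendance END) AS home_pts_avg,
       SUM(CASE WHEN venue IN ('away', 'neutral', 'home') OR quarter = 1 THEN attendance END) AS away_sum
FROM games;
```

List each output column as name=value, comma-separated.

home_pts_avg=6331, away_sum=167544

[home_pts_avg: home_pts BETWEEN 91 AND 129 AND venue = 'away']
game_id=400: ✗
game_id=401: ✗
game_id=402: ✗
game_id=403: ✗
game_id=404: ✗
game_id=405: ✗
game_id=406: ✗
game_id=407: ✗
game_id=408: ✗
game_id=409: ✗
game_id=410: ✓ → 6331
game_id=411: ✗
home_pts_avg = 6331
—
[away_sum: venue IN ('away', 'neutral', 'home') OR quarter = 1]
game_id=400: ✓ → 16884
game_id=401: ✓ → 20358
game_id=402: ✓ → 7452
game_id=403: ✓ → 19152
game_id=404: ✓ → 5412
game_id=405: ✓ → 8154
game_id=406: ✓ → 15157
game_id=407: ✓ → 21275
game_id=408: ✓ → 11288
game_id=409: ✓ → 16473
game_id=410: ✓ → 6331
game_id=411: ✓ → 19608
away_sum = 16884 + 20358 + 7452 + 19152 + 5412 + 8154 + 15157 + 21275 + 11288 + 16473 + 6331 + 19608 = 167544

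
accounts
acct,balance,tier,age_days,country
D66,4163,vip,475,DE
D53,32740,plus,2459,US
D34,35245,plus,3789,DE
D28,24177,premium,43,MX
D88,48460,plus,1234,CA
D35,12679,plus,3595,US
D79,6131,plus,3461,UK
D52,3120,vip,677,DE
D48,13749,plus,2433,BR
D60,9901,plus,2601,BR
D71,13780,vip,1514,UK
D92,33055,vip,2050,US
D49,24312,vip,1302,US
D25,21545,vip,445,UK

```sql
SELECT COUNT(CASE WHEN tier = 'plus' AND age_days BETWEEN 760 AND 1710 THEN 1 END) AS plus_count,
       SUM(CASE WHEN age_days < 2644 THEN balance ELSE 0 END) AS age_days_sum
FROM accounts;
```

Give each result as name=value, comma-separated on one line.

plus_count=1, age_days_sum=229002

[plus_count: tier = 'plus' AND age_days BETWEEN 760 AND 1710]
acct=D66: ✗
acct=D53: ✗
acct=D34: ✗
acct=D28: ✗
acct=D88: ✓ → 1
acct=D35: ✗
acct=D79: ✗
acct=D52: ✗
acct=D48: ✗
acct=D60: ✗
acct=D71: ✗
acct=D92: ✗
acct=D49: ✗
acct=D25: ✗
plus_count = COUNT(1) = 1
—
[age_days_sum: age_days < 2644]
acct=D66: ✓ → 4163
acct=D53: ✓ → 32740
acct=D34: ✗
acct=D28: ✓ → 24177
acct=D88: ✓ → 48460
acct=D35: ✗
acct=D79: ✗
acct=D52: ✓ → 3120
acct=D48: ✓ → 13749
acct=D60: ✓ → 9901
acct=D71: ✓ → 13780
acct=D92: ✓ → 33055
acct=D49: ✓ → 24312
acct=D25: ✓ → 21545
age_days_sum = 4163 + 32740 + 24177 + 48460 + 3120 + 13749 + 9901 + 13780 + 33055 + 24312 + 21545 = 229002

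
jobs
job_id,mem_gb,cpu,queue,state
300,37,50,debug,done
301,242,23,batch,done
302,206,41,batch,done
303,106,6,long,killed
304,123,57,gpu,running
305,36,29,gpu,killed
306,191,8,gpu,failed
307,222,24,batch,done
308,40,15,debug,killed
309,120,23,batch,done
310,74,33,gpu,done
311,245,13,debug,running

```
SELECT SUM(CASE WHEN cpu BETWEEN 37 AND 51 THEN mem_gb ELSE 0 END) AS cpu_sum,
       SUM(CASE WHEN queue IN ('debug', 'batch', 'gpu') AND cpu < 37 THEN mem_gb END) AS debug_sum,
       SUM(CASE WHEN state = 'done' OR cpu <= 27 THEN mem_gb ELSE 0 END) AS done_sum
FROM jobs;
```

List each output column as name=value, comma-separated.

[cpu_sum: cpu BETWEEN 37 AND 51]
job_id=300: ✓ → 37
job_id=301: ✗
job_id=302: ✓ → 206
job_id=303: ✗
job_id=304: ✗
job_id=305: ✗
job_id=306: ✗
job_id=307: ✗
job_id=308: ✗
job_id=309: ✗
job_id=310: ✗
job_id=311: ✗
cpu_sum = 37 + 206 = 243
—
[debug_sum: queue IN ('debug', 'batch', 'gpu') AND cpu < 37]
job_id=300: ✗
job_id=301: ✓ → 242
job_id=302: ✗
job_id=303: ✗
job_id=304: ✗
job_id=305: ✓ → 36
job_id=306: ✓ → 191
job_id=307: ✓ → 222
job_id=308: ✓ → 40
job_id=309: ✓ → 120
job_id=310: ✓ → 74
job_id=311: ✓ → 245
debug_sum = 242 + 36 + 191 + 222 + 40 + 120 + 74 + 245 = 1170
—
[done_sum: state = 'done' OR cpu <= 27]
job_id=300: ✓ → 37
job_id=301: ✓ → 242
job_id=302: ✓ → 206
job_id=303: ✓ → 106
job_id=304: ✗
job_id=305: ✗
job_id=306: ✓ → 191
job_id=307: ✓ → 222
job_id=308: ✓ → 40
job_id=309: ✓ → 120
job_id=310: ✓ → 74
job_id=311: ✓ → 245
done_sum = 37 + 242 + 206 + 106 + 191 + 222 + 40 + 120 + 74 + 245 = 1483

cpu_sum=243, debug_sum=1170, done_sum=1483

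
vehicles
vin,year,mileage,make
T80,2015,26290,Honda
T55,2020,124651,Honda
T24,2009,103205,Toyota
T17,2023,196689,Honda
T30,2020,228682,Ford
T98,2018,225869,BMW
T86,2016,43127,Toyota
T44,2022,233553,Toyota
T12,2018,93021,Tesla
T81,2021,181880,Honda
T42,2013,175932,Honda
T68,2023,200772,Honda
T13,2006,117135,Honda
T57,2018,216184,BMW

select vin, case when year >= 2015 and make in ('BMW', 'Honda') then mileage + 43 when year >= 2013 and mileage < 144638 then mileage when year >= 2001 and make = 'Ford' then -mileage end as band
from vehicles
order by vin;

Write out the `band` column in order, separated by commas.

93021, NULL, 196732, NULL, -228682, NULL, NULL, 124694, 216227, 200815, 26333, 181923, 43127, 225912

vin=T12: year >= 2013 and mileage < 144638 → 93021
vin=T13: (no match → NULL) → NULL
vin=T17: year >= 2015 and make in ('BMW', 'Honda') → 196732
vin=T24: (no match → NULL) → NULL
vin=T30: year >= 2001 and make = 'Ford' → -228682
vin=T42: (no match → NULL) → NULL
vin=T44: (no match → NULL) → NULL
vin=T55: year >= 2015 and make in ('BMW', 'Honda') → 124694
vin=T57: year >= 2015 and make in ('BMW', 'Honda') → 216227
vin=T68: year >= 2015 and make in ('BMW', 'Honda') → 200815
vin=T80: year >= 2015 and make in ('BMW', 'Honda') → 26333
vin=T81: year >= 2015 and make in ('BMW', 'Honda') → 181923
vin=T86: year >= 2013 and mileage < 144638 → 43127
vin=T98: year >= 2015 and make in ('BMW', 'Honda') → 225912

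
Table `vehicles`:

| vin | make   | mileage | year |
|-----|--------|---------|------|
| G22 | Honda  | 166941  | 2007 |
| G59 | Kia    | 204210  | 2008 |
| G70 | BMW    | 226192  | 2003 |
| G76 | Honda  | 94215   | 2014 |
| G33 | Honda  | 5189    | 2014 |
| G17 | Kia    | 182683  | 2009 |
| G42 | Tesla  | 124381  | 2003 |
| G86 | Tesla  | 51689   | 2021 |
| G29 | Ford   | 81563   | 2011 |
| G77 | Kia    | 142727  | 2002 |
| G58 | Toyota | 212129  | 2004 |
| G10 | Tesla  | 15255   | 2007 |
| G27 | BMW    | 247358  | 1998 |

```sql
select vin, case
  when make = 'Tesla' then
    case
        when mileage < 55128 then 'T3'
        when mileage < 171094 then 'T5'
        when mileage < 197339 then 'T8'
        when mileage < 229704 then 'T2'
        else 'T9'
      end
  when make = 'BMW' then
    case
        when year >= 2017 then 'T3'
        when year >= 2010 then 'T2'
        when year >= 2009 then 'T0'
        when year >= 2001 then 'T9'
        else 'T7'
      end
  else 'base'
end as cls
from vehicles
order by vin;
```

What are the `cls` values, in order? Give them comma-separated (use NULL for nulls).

T3, base, base, T7, base, base, T5, base, base, T9, base, base, T3

vin=G10: make='Tesla' → inner[mileage < 55128] → T3
vin=G17: make='Kia' → outer ELSE → base
vin=G22: make='Honda' → outer ELSE → base
vin=G27: make='BMW' → inner[ELSE] → T7
vin=G29: make='Ford' → outer ELSE → base
vin=G33: make='Honda' → outer ELSE → base
vin=G42: make='Tesla' → inner[mileage < 171094] → T5
vin=G58: make='Toyota' → outer ELSE → base
vin=G59: make='Kia' → outer ELSE → base
vin=G70: make='BMW' → inner[year >= 2001] → T9
vin=G76: make='Honda' → outer ELSE → base
vin=G77: make='Kia' → outer ELSE → base
vin=G86: make='Tesla' → inner[mileage < 55128] → T3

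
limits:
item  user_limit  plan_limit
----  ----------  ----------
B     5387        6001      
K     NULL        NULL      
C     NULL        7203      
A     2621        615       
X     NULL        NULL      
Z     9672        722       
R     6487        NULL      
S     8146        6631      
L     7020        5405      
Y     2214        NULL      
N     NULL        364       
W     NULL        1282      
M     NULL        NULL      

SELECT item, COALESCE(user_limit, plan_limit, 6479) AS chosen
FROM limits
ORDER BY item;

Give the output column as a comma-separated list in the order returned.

2621, 5387, 7203, 6479, 7020, 6479, 364, 6487, 8146, 1282, 6479, 2214, 9672

item=A: user_limit=2621 → 2621
item=B: user_limit=5387 → 5387
item=C: user_limit=NULL, plan_limit=7203 → 7203
item=K: user_limit=NULL, plan_limit=NULL, → literal 6479 → 6479
item=L: user_limit=7020 → 7020
item=M: user_limit=NULL, plan_limit=NULL, → literal 6479 → 6479
item=N: user_limit=NULL, plan_limit=364 → 364
item=R: user_limit=6487 → 6487
item=S: user_limit=8146 → 8146
item=W: user_limit=NULL, plan_limit=1282 → 1282
item=X: user_limit=NULL, plan_limit=NULL, → literal 6479 → 6479
item=Y: user_limit=2214 → 2214
item=Z: user_limit=9672 → 9672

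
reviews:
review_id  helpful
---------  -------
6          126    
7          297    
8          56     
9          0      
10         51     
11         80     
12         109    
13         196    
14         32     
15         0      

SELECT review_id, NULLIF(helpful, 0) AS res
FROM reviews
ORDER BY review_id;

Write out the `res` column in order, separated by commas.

126, 297, 56, NULL, 51, 80, 109, 196, 32, NULL

review_id=6: helpful=126 vs 0: differ → 126
review_id=7: helpful=297 vs 0: differ → 297
review_id=8: helpful=56 vs 0: differ → 56
review_id=9: helpful=0 vs 0: equal → NULL
review_id=10: helpful=51 vs 0: differ → 51
review_id=11: helpful=80 vs 0: differ → 80
review_id=12: helpful=109 vs 0: differ → 109
review_id=13: helpful=196 vs 0: differ → 196
review_id=14: helpful=32 vs 0: differ → 32
review_id=15: helpful=0 vs 0: equal → NULL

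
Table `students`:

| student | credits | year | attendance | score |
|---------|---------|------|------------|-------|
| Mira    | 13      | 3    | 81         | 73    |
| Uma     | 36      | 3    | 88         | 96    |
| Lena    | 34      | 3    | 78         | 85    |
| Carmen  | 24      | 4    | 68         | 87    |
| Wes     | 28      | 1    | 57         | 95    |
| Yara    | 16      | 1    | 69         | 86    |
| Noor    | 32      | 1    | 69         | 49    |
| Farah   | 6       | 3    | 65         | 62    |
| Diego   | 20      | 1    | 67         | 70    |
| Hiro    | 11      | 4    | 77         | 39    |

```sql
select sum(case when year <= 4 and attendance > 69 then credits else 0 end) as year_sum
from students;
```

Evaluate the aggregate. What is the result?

94

student=Mira: ✓ → 13
student=Uma: ✓ → 36
student=Lena: ✓ → 34
student=Carmen: ✗
student=Wes: ✗
student=Yara: ✗
student=Noor: ✗
student=Farah: ✗
student=Diego: ✗
student=Hiro: ✓ → 11
year_sum = 13 + 36 + 34 + 11 = 94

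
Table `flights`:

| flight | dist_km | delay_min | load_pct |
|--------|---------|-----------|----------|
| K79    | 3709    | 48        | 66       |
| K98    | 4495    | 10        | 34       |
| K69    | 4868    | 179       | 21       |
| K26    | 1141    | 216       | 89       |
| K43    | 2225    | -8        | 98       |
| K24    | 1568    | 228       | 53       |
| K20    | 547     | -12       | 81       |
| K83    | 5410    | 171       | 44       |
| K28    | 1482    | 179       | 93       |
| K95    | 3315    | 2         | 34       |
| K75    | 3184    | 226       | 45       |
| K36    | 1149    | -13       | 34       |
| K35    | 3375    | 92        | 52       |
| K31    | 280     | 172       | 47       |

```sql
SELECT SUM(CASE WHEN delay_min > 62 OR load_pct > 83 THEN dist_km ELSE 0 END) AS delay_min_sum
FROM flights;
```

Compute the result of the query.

23533

flight=K79: ✗
flight=K98: ✗
flight=K69: ✓ → 4868
flight=K26: ✓ → 1141
flight=K43: ✓ → 2225
flight=K24: ✓ → 1568
flight=K20: ✗
flight=K83: ✓ → 5410
flight=K28: ✓ → 1482
flight=K95: ✗
flight=K75: ✓ → 3184
flight=K36: ✗
flight=K35: ✓ → 3375
flight=K31: ✓ → 280
delay_min_sum = 4868 + 1141 + 2225 + 1568 + 5410 + 1482 + 3184 + 3375 + 280 = 23533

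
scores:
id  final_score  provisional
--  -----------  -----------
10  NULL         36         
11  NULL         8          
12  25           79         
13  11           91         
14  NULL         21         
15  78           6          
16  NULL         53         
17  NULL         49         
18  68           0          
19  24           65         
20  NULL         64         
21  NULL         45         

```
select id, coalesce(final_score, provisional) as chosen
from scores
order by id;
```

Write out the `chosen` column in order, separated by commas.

36, 8, 25, 11, 21, 78, 53, 49, 68, 24, 64, 45

id=10: final_score=NULL, provisional=36 → 36
id=11: final_score=NULL, provisional=8 → 8
id=12: final_score=25 → 25
id=13: final_score=11 → 11
id=14: final_score=NULL, provisional=21 → 21
id=15: final_score=78 → 78
id=16: final_score=NULL, provisional=53 → 53
id=17: final_score=NULL, provisional=49 → 49
id=18: final_score=68 → 68
id=19: final_score=24 → 24
id=20: final_score=NULL, provisional=64 → 64
id=21: final_score=NULL, provisional=45 → 45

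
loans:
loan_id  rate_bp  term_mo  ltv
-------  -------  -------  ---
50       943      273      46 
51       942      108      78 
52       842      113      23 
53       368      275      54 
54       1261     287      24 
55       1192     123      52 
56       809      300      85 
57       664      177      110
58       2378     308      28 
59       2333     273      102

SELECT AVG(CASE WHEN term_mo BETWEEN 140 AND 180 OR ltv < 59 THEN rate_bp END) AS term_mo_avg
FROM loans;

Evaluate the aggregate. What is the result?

loan_id=50: ✓ → 943
loan_id=51: ✗
loan_id=52: ✓ → 842
loan_id=53: ✓ → 368
loan_id=54: ✓ → 1261
loan_id=55: ✓ → 1192
loan_id=56: ✗
loan_id=57: ✓ → 664
loan_id=58: ✓ → 2378
loan_id=59: ✗
term_mo_avg = (943 + 842 + 368 + 1261 + 1192 + 664 + 2378) / 7 = 1092.5714285714

1092.5714285714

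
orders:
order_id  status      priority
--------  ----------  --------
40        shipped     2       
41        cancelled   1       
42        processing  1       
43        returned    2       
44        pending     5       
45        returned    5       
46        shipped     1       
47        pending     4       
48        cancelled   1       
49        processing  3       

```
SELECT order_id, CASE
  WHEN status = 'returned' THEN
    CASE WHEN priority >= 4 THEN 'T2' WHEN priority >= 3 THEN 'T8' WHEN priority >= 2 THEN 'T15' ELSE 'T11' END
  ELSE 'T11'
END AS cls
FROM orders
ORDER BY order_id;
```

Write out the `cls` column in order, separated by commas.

T11, T11, T11, T15, T11, T2, T11, T11, T11, T11

order_id=40: status='shipped' → outer ELSE → T11
order_id=41: status='cancelled' → outer ELSE → T11
order_id=42: status='processing' → outer ELSE → T11
order_id=43: status='returned' → inner[priority >= 2] → T15
order_id=44: status='pending' → outer ELSE → T11
order_id=45: status='returned' → inner[priority >= 4] → T2
order_id=46: status='shipped' → outer ELSE → T11
order_id=47: status='pending' → outer ELSE → T11
order_id=48: status='cancelled' → outer ELSE → T11
order_id=49: status='processing' → outer ELSE → T11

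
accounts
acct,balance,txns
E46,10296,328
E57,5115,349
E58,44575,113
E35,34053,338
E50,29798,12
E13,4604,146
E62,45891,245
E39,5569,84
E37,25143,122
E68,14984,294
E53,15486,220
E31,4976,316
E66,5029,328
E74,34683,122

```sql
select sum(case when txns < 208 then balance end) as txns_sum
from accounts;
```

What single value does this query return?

144372

acct=E46: ✗
acct=E57: ✗
acct=E58: ✓ → 44575
acct=E35: ✗
acct=E50: ✓ → 29798
acct=E13: ✓ → 4604
acct=E62: ✗
acct=E39: ✓ → 5569
acct=E37: ✓ → 25143
acct=E68: ✗
acct=E53: ✗
acct=E31: ✗
acct=E66: ✗
acct=E74: ✓ → 34683
txns_sum = 44575 + 29798 + 4604 + 5569 + 25143 + 34683 = 144372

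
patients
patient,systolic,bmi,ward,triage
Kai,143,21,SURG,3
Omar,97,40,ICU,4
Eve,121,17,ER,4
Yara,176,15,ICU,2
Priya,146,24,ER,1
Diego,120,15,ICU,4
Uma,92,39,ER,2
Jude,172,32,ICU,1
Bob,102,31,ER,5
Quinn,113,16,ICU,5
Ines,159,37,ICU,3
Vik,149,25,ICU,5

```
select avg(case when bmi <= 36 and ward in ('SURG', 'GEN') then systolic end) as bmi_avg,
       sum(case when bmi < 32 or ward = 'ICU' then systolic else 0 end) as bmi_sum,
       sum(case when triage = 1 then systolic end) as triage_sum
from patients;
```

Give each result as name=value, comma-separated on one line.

[bmi_avg: bmi <= 36 and ward in ('SURG', 'GEN')]
patient=Kai: ✓ → 143
patient=Omar: ✗
patient=Eve: ✗
patient=Yara: ✗
patient=Priya: ✗
patient=Diego: ✗
patient=Uma: ✗
patient=Jude: ✗
patient=Bob: ✗
patient=Quinn: ✗
patient=Ines: ✗
patient=Vik: ✗
bmi_avg = 143
—
[bmi_sum: bmi < 32 or ward = 'ICU']
patient=Kai: ✓ → 143
patient=Omar: ✓ → 97
patient=Eve: ✓ → 121
patient=Yara: ✓ → 176
patient=Priya: ✓ → 146
patient=Diego: ✓ → 120
patient=Uma: ✗
patient=Jude: ✓ → 172
patient=Bob: ✓ → 102
patient=Quinn: ✓ → 113
patient=Ines: ✓ → 159
patient=Vik: ✓ → 149
bmi_sum = 143 + 97 + 121 + 176 + 146 + 120 + 172 + 102 + 113 + 159 + 149 = 1498
—
[triage_sum: triage = 1]
patient=Kai: ✗
patient=Omar: ✗
patient=Eve: ✗
patient=Yara: ✗
patient=Priya: ✓ → 146
patient=Diego: ✗
patient=Uma: ✗
patient=Jude: ✓ → 172
patient=Bob: ✗
patient=Quinn: ✗
patient=Ines: ✗
patient=Vik: ✗
triage_sum = 146 + 172 = 318

bmi_avg=143, bmi_sum=1498, triage_sum=318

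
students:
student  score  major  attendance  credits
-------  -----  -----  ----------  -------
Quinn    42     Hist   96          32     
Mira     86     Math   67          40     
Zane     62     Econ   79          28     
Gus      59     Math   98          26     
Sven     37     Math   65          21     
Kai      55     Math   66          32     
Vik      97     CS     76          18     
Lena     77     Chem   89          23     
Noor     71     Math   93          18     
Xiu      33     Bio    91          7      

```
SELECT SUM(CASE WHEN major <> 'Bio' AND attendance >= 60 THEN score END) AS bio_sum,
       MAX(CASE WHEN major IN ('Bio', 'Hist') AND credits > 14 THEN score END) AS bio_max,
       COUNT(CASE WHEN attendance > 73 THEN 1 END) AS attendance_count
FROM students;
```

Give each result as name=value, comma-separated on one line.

[bio_sum: major <> 'Bio' AND attendance >= 60]
student=Quinn: ✓ → 42
student=Mira: ✓ → 86
student=Zane: ✓ → 62
student=Gus: ✓ → 59
student=Sven: ✓ → 37
student=Kai: ✓ → 55
student=Vik: ✓ → 97
student=Lena: ✓ → 77
student=Noor: ✓ → 71
student=Xiu: ✗
bio_sum = 42 + 86 + 62 + 59 + 37 + 55 + 97 + 77 + 71 = 586
—
[bio_max: major IN ('Bio', 'Hist') AND credits > 14]
student=Quinn: ✓ → 42
student=Mira: ✗
student=Zane: ✗
student=Gus: ✗
student=Sven: ✗
student=Kai: ✗
student=Vik: ✗
student=Lena: ✗
student=Noor: ✗
student=Xiu: ✗
bio_max = MAX(42) = 42
—
[attendance_count: attendance > 73]
student=Quinn: ✓ → 1
student=Mira: ✗
student=Zane: ✓ → 1
student=Gus: ✓ → 1
student=Sven: ✗
student=Kai: ✗
student=Vik: ✓ → 1
student=Lena: ✓ → 1
student=Noor: ✓ → 1
student=Xiu: ✓ → 1
attendance_count = COUNT(1, 1, 1, 1, 1, 1, 1) = 7

bio_sum=586, bio_max=42, attendance_count=7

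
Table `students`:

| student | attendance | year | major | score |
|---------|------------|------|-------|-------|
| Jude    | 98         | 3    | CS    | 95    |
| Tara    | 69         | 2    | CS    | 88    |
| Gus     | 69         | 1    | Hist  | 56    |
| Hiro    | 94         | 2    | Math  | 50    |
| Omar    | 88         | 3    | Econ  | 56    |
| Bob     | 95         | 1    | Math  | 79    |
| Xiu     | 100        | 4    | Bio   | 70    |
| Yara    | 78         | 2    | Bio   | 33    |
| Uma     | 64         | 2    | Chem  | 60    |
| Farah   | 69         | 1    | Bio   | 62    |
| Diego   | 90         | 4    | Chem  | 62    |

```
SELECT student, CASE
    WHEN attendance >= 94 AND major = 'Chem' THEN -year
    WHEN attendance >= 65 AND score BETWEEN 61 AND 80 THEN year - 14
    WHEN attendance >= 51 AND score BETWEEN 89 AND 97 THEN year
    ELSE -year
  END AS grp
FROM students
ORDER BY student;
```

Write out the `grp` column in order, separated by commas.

-13, -10, -13, -1, -2, 3, -3, -2, -2, -10, -2

student=Bob: attendance >= 65 AND score BETWEEN 61 AND 80 → -13
student=Diego: attendance >= 65 AND score BETWEEN 61 AND 80 → -10
student=Farah: attendance >= 65 AND score BETWEEN 61 AND 80 → -13
student=Gus: ELSE → -1
student=Hiro: ELSE → -2
student=Jude: attendance >= 51 AND score BETWEEN 89 AND 97 → 3
student=Omar: ELSE → -3
student=Tara: ELSE → -2
student=Uma: ELSE → -2
student=Xiu: attendance >= 65 AND score BETWEEN 61 AND 80 → -10
student=Yara: ELSE → -2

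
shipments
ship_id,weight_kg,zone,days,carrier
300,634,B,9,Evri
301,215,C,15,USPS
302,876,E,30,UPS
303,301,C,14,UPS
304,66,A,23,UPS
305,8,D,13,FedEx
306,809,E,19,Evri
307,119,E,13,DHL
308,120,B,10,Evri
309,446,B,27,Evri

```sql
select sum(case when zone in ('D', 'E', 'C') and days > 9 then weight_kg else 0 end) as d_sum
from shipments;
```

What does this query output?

ship_id=300: ✗
ship_id=301: ✓ → 215
ship_id=302: ✓ → 876
ship_id=303: ✓ → 301
ship_id=304: ✗
ship_id=305: ✓ → 8
ship_id=306: ✓ → 809
ship_id=307: ✓ → 119
ship_id=308: ✗
ship_id=309: ✗
d_sum = 215 + 876 + 301 + 8 + 809 + 119 = 2328

2328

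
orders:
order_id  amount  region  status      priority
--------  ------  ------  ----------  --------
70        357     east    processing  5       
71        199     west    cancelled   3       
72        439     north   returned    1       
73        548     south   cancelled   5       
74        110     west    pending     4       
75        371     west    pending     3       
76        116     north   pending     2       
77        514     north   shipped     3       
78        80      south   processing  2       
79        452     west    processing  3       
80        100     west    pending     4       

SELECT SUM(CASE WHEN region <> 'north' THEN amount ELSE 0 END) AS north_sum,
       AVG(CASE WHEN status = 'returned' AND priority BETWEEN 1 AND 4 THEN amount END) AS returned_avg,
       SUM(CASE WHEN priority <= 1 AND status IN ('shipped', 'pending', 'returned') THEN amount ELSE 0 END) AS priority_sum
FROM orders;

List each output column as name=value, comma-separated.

north_sum=2217, returned_avg=439, priority_sum=439

[north_sum: region <> 'north']
order_id=70: ✓ → 357
order_id=71: ✓ → 199
order_id=72: ✗
order_id=73: ✓ → 548
order_id=74: ✓ → 110
order_id=75: ✓ → 371
order_id=76: ✗
order_id=77: ✗
order_id=78: ✓ → 80
order_id=79: ✓ → 452
order_id=80: ✓ → 100
north_sum = 357 + 199 + 548 + 110 + 371 + 80 + 452 + 100 = 2217
—
[returned_avg: status = 'returned' AND priority BETWEEN 1 AND 4]
order_id=70: ✗
order_id=71: ✗
order_id=72: ✓ → 439
order_id=73: ✗
order_id=74: ✗
order_id=75: ✗
order_id=76: ✗
order_id=77: ✗
order_id=78: ✗
order_id=79: ✗
order_id=80: ✗
returned_avg = 439
—
[priority_sum: priority <= 1 AND status IN ('shipped', 'pending', 'returned')]
order_id=70: ✗
order_id=71: ✗
order_id=72: ✓ → 439
order_id=73: ✗
order_id=74: ✗
order_id=75: ✗
order_id=76: ✗
order_id=77: ✗
order_id=78: ✗
order_id=79: ✗
order_id=80: ✗
priority_sum = 439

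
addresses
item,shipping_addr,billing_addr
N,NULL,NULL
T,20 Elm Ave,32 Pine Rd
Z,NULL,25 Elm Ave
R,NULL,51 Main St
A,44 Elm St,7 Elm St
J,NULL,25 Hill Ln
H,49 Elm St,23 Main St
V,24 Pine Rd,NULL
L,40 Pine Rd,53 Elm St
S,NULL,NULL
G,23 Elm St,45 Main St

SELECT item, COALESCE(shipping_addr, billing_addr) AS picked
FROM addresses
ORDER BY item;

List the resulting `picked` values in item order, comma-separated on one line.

44 Elm St, 23 Elm St, 49 Elm St, 25 Hill Ln, 40 Pine Rd, NULL, 51 Main St, NULL, 20 Elm Ave, 24 Pine Rd, 25 Elm Ave

item=A: shipping_addr=44 Elm St → 44 Elm St
item=G: shipping_addr=23 Elm St → 23 Elm St
item=H: shipping_addr=49 Elm St → 49 Elm St
item=J: shipping_addr=NULL, billing_addr=25 Hill Ln → 25 Hill Ln
item=L: shipping_addr=40 Pine Rd → 40 Pine Rd
item=N: shipping_addr=NULL, billing_addr=NULL (all NULL) → NULL
item=R: shipping_addr=NULL, billing_addr=51 Main St → 51 Main St
item=S: shipping_addr=NULL, billing_addr=NULL (all NULL) → NULL
item=T: shipping_addr=20 Elm Ave → 20 Elm Ave
item=V: shipping_addr=24 Pine Rd → 24 Pine Rd
item=Z: shipping_addr=NULL, billing_addr=25 Elm Ave → 25 Elm Ave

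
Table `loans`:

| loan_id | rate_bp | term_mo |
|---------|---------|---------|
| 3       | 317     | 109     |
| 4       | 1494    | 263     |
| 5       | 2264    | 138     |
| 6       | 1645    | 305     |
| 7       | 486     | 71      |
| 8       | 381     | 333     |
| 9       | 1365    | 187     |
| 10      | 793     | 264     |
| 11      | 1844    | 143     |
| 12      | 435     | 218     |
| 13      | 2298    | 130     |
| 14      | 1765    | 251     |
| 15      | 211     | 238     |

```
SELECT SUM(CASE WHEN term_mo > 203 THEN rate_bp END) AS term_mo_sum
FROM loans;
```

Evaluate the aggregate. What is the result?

loan_id=3: ✗
loan_id=4: ✓ → 1494
loan_id=5: ✗
loan_id=6: ✓ → 1645
loan_id=7: ✗
loan_id=8: ✓ → 381
loan_id=9: ✗
loan_id=10: ✓ → 793
loan_id=11: ✗
loan_id=12: ✓ → 435
loan_id=13: ✗
loan_id=14: ✓ → 1765
loan_id=15: ✓ → 211
term_mo_sum = 1494 + 1645 + 381 + 793 + 435 + 1765 + 211 = 6724

6724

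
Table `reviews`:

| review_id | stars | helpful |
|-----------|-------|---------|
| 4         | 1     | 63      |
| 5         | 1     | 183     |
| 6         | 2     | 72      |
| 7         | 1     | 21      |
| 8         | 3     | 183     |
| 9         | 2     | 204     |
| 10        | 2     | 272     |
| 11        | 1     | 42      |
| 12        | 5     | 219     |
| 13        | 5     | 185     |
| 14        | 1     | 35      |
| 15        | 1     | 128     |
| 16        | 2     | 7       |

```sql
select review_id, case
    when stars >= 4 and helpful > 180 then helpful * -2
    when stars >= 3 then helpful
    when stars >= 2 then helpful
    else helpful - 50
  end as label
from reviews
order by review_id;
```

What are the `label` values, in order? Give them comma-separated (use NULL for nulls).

review_id=4: ELSE → 13
review_id=5: ELSE → 133
review_id=6: stars >= 2 → 72
review_id=7: ELSE → -29
review_id=8: stars >= 3 → 183
review_id=9: stars >= 2 → 204
review_id=10: stars >= 2 → 272
review_id=11: ELSE → -8
review_id=12: stars >= 4 and helpful > 180 → -438
review_id=13: stars >= 4 and helpful > 180 → -370
review_id=14: ELSE → -15
review_id=15: ELSE → 78
review_id=16: stars >= 2 → 7

13, 133, 72, -29, 183, 204, 272, -8, -438, -370, -15, 78, 7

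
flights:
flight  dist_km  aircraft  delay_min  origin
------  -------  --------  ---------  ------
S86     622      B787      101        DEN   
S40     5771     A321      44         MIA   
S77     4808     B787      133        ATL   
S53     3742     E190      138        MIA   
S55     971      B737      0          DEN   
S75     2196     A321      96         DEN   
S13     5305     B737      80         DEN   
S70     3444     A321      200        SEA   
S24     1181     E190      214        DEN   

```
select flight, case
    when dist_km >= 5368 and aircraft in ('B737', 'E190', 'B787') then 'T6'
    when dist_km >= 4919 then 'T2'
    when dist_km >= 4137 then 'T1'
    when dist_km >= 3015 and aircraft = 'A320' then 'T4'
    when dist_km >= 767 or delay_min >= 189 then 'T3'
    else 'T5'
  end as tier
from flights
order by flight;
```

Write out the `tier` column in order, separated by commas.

T2, T3, T2, T3, T3, T3, T3, T1, T5

flight=S13: dist_km >= 4919 → T2
flight=S24: dist_km >= 767 or delay_min >= 189 → T3
flight=S40: dist_km >= 4919 → T2
flight=S53: dist_km >= 767 or delay_min >= 189 → T3
flight=S55: dist_km >= 767 or delay_min >= 189 → T3
flight=S70: dist_km >= 767 or delay_min >= 189 → T3
flight=S75: dist_km >= 767 or delay_min >= 189 → T3
flight=S77: dist_km >= 4137 → T1
flight=S86: ELSE → T5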